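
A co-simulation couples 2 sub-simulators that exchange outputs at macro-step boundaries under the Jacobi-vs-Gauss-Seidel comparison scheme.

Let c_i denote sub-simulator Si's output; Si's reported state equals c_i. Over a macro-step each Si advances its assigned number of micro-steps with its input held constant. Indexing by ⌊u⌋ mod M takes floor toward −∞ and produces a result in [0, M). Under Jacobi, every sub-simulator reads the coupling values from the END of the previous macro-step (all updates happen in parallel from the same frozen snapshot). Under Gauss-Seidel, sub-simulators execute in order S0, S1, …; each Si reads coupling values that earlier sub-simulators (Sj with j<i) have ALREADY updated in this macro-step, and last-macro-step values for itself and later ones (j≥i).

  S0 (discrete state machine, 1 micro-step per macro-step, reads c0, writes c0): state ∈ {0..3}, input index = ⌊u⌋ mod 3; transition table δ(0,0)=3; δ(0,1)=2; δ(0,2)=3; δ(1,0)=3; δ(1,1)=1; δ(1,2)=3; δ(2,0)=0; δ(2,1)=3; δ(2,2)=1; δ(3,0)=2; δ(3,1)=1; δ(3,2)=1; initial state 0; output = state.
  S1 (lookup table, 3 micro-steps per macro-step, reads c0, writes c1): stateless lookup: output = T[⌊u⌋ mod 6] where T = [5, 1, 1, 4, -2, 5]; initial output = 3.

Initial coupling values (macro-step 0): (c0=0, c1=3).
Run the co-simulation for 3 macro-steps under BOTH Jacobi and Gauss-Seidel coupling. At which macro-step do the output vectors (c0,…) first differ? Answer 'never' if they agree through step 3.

first divergence at macro-step: 1

[Jacobi] macro 1: S0 reads c0=0 → after 1×micro: 3; S1 reads c0=0 → after 3×micro: 5 ⇒ (c0=3, c1=5)
[Jacobi] macro 2: S0 reads c0=3 → after 1×micro: 2; S1 reads c0=3 → after 3×micro: 4 ⇒ (c0=2, c1=4)
[Jacobi] macro 3: S0 reads c0=2 → after 1×micro: 1; S1 reads c0=2 → after 3×micro: 1 ⇒ (c0=1, c1=1)
[Gauss-Seidel] macro 1: S0 reads c0=0 → after 1×micro: 3; S1 reads c0=3 → after 3×micro: 4 ⇒ (c0=3, c1=4)
[Gauss-Seidel] macro 2: S0 reads c0=3 → after 1×micro: 2; S1 reads c0=2 → after 3×micro: 1 ⇒ (c0=2, c1=1)
[Gauss-Seidel] macro 3: S0 reads c0=2 → after 1×micro: 1; S1 reads c0=1 → after 3×micro: 1 ⇒ (c0=1, c1=1)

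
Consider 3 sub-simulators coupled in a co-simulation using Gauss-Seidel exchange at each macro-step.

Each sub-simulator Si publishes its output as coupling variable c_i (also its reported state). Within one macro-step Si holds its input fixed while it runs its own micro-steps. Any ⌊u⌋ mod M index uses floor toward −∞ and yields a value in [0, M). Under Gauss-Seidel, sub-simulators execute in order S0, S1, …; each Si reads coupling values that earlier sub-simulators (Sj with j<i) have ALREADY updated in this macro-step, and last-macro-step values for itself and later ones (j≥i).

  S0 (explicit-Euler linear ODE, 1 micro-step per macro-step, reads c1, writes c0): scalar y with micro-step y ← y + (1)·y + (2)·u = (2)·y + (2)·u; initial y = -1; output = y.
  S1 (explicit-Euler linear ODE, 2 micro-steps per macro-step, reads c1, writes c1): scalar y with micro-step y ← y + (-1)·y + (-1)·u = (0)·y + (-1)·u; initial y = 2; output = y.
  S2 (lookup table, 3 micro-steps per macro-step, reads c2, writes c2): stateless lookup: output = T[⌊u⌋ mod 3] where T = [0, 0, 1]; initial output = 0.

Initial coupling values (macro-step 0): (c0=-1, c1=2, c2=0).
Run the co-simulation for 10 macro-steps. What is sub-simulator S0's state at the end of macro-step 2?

S0 state at macro-step 2 = 0

macro 1: S0 reads c1=2 → after 1×micro: 2; S1 reads c1=2 → after 2×micro: -2; S2 reads c2=0 → after 3×micro: 0 ⇒ (c0=2, c1=-2, c2=0)
macro 2: S0 reads c1=-2 → after 1×micro: 0; S1 reads c1=-2 → after 2×micro: 2; S2 reads c2=0 → after 3×micro: 0 ⇒ (c0=0, c1=2, c2=0)
macro 3: S0 reads c1=2 → after 1×micro: 4; S1 reads c1=2 → after 2×micro: -2; S2 reads c2=0 → after 3×micro: 0 ⇒ (c0=4, c1=-2, c2=0)
macro 4: S0 reads c1=-2 → after 1×micro: 4; S1 reads c1=-2 → after 2×micro: 2; S2 reads c2=0 → after 3×micro: 0 ⇒ (c0=4, c1=2, c2=0)
macro 5: S0 reads c1=2 → after 1×micro: 12; S1 reads c1=2 → after 2×micro: -2; S2 reads c2=0 → after 3×micro: 0 ⇒ (c0=12, c1=-2, c2=0)
macro 6: S0 reads c1=-2 → after 1×micro: 20; S1 reads c1=-2 → after 2×micro: 2; S2 reads c2=0 → after 3×micro: 0 ⇒ (c0=20, c1=2, c2=0)
macro 7: S0 reads c1=2 → after 1×micro: 44; S1 reads c1=2 → after 2×micro: -2; S2 reads c2=0 → after 3×micro: 0 ⇒ (c0=44, c1=-2, c2=0)
macro 8: S0 reads c1=-2 → after 1×micro: 84; S1 reads c1=-2 → after 2×micro: 2; S2 reads c2=0 → after 3×micro: 0 ⇒ (c0=84, c1=2, c2=0)
macro 9: S0 reads c1=2 → after 1×micro: 172; S1 reads c1=2 → after 2×micro: -2; S2 reads c2=0 → after 3×micro: 0 ⇒ (c0=172, c1=-2, c2=0)
macro 10: S0 reads c1=-2 → after 1×micro: 340; S1 reads c1=-2 → after 2×micro: 2; S2 reads c2=0 → after 3×micro: 0 ⇒ (c0=340, c1=2, c2=0)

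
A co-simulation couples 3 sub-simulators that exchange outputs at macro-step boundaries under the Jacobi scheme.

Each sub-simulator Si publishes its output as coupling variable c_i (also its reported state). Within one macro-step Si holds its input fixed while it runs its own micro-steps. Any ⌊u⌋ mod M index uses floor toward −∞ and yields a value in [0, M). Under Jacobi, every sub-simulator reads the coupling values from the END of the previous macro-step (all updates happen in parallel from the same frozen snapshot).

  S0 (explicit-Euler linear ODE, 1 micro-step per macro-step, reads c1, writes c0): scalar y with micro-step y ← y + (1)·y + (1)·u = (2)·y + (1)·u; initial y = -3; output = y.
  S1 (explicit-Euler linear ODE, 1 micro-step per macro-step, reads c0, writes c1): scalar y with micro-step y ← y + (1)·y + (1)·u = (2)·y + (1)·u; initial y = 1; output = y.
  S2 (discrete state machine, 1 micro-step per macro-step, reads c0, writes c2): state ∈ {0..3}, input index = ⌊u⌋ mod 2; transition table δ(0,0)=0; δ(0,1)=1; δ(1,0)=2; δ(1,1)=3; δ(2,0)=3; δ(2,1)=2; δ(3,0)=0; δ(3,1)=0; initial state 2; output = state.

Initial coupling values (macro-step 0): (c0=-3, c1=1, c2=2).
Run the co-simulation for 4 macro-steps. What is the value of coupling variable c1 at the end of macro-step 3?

c1 at macro-step 3 = -25

macro 1: S0 reads c1=1 → after 1×micro: -5; S1 reads c0=-3 → after 1×micro: -1; S2 reads c0=-3 → after 1×micro: 2 ⇒ (c0=-5, c1=-1, c2=2)
macro 2: S0 reads c1=-1 → after 1×micro: -11; S1 reads c0=-5 → after 1×micro: -7; S2 reads c0=-5 → after 1×micro: 2 ⇒ (c0=-11, c1=-7, c2=2)
macro 3: S0 reads c1=-7 → after 1×micro: -29; S1 reads c0=-11 → after 1×micro: -25; S2 reads c0=-11 → after 1×micro: 2 ⇒ (c0=-29, c1=-25, c2=2)
macro 4: S0 reads c1=-25 → after 1×micro: -83; S1 reads c0=-29 → after 1×micro: -79; S2 reads c0=-29 → after 1×micro: 2 ⇒ (c0=-83, c1=-79, c2=2)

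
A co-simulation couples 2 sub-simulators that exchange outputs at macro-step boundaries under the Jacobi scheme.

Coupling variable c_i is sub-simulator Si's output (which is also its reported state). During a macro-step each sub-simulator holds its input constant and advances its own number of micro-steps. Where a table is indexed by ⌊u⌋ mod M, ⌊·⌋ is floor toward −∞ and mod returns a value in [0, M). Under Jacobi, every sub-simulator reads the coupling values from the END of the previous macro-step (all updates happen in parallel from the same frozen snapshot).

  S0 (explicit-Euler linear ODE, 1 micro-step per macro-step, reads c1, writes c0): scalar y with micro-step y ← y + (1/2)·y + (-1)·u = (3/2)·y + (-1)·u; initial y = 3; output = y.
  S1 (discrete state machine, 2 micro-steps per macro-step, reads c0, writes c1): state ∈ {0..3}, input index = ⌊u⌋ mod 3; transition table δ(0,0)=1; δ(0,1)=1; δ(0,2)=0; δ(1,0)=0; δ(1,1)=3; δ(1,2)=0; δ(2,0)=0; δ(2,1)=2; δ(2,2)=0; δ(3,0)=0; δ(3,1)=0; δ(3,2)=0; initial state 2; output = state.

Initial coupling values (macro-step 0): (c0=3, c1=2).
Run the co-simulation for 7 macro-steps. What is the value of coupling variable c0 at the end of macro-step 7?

c0 at macro-step 7 = 1489/128

macro 1: S0 reads c1=2 → after 1×micro: 5/2; S1 reads c0=3 → after 2×micro: 1 ⇒ (c0=5/2, c1=1)
macro 2: S0 reads c1=1 → after 1×micro: 11/4; S1 reads c0=5/2 → after 2×micro: 0 ⇒ (c0=11/4, c1=0)
macro 3: S0 reads c1=0 → after 1×micro: 33/8; S1 reads c0=11/4 → after 2×micro: 0 ⇒ (c0=33/8, c1=0)
macro 4: S0 reads c1=0 → after 1×micro: 99/16; S1 reads c0=33/8 → after 2×micro: 3 ⇒ (c0=99/16, c1=3)
macro 5: S0 reads c1=3 → after 1×micro: 201/32; S1 reads c0=99/16 → after 2×micro: 1 ⇒ (c0=201/32, c1=1)
macro 6: S0 reads c1=1 → after 1×micro: 539/64; S1 reads c0=201/32 → after 2×micro: 1 ⇒ (c0=539/64, c1=1)
macro 7: S0 reads c1=1 → after 1×micro: 1489/128; S1 reads c0=539/64 → after 2×micro: 0 ⇒ (c0=1489/128, c1=0)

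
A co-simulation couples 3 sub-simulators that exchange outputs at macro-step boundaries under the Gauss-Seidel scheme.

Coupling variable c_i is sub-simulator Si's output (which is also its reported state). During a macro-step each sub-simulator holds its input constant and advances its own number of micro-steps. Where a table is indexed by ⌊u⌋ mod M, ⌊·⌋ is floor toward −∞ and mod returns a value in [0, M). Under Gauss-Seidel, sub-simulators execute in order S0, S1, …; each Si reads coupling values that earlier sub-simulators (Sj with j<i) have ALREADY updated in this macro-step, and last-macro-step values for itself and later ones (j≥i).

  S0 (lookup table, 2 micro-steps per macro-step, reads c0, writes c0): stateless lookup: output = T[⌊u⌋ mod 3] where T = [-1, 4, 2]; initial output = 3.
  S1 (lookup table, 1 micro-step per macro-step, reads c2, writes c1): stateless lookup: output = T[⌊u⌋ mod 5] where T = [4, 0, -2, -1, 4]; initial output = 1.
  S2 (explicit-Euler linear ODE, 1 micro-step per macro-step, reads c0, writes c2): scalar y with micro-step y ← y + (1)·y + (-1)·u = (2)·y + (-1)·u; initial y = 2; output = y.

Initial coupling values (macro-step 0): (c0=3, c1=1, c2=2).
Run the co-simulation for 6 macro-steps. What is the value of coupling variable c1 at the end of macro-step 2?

macro 1: S0 reads c0=3 → after 2×micro: -1; S1 reads c2=2 → after 1×micro: -2; S2 reads c0=-1 → after 1×micro: 5 ⇒ (c0=-1, c1=-2, c2=5)
macro 2: S0 reads c0=-1 → after 2×micro: 2; S1 reads c2=5 → after 1×micro: 4; S2 reads c0=2 → after 1×micro: 8 ⇒ (c0=2, c1=4, c2=8)
macro 3: S0 reads c0=2 → after 2×micro: 2; S1 reads c2=8 → after 1×micro: -1; S2 reads c0=2 → after 1×micro: 14 ⇒ (c0=2, c1=-1, c2=14)
macro 4: S0 reads c0=2 → after 2×micro: 2; S1 reads c2=14 → after 1×micro: 4; S2 reads c0=2 → after 1×micro: 26 ⇒ (c0=2, c1=4, c2=26)
macro 5: S0 reads c0=2 → after 2×micro: 2; S1 reads c2=26 → after 1×micro: 0; S2 reads c0=2 → after 1×micro: 50 ⇒ (c0=2, c1=0, c2=50)
macro 6: S0 reads c0=2 → after 2×micro: 2; S1 reads c2=50 → after 1×micro: 4; S2 reads c0=2 → after 1×micro: 98 ⇒ (c0=2, c1=4, c2=98)

c1 at macro-step 2 = 4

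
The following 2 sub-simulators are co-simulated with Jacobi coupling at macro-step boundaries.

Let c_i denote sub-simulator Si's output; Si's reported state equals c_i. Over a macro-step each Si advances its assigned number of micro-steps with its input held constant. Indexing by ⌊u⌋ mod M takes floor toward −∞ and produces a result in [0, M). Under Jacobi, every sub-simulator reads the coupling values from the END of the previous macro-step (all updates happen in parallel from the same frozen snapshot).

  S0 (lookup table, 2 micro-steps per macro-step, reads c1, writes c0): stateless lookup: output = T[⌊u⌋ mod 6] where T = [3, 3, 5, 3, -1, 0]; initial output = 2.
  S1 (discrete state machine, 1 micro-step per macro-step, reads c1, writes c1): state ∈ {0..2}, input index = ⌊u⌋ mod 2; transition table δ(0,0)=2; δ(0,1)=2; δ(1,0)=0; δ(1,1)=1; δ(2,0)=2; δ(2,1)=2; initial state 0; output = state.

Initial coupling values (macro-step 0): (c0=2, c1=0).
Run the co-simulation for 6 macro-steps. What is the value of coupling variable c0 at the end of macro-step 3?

macro 1: S0 reads c1=0 → after 2×micro: 3; S1 reads c1=0 → after 1×micro: 2 ⇒ (c0=3, c1=2)
macro 2: S0 reads c1=2 → after 2×micro: 5; S1 reads c1=2 → after 1×micro: 2 ⇒ (c0=5, c1=2)
macro 3: S0 reads c1=2 → after 2×micro: 5; S1 reads c1=2 → after 1×micro: 2 ⇒ (c0=5, c1=2)
macro 4: S0 reads c1=2 → after 2×micro: 5; S1 reads c1=2 → after 1×micro: 2 ⇒ (c0=5, c1=2)
macro 5: S0 reads c1=2 → after 2×micro: 5; S1 reads c1=2 → after 1×micro: 2 ⇒ (c0=5, c1=2)
macro 6: S0 reads c1=2 → after 2×micro: 5; S1 reads c1=2 → after 1×micro: 2 ⇒ (c0=5, c1=2)

c0 at macro-step 3 = 5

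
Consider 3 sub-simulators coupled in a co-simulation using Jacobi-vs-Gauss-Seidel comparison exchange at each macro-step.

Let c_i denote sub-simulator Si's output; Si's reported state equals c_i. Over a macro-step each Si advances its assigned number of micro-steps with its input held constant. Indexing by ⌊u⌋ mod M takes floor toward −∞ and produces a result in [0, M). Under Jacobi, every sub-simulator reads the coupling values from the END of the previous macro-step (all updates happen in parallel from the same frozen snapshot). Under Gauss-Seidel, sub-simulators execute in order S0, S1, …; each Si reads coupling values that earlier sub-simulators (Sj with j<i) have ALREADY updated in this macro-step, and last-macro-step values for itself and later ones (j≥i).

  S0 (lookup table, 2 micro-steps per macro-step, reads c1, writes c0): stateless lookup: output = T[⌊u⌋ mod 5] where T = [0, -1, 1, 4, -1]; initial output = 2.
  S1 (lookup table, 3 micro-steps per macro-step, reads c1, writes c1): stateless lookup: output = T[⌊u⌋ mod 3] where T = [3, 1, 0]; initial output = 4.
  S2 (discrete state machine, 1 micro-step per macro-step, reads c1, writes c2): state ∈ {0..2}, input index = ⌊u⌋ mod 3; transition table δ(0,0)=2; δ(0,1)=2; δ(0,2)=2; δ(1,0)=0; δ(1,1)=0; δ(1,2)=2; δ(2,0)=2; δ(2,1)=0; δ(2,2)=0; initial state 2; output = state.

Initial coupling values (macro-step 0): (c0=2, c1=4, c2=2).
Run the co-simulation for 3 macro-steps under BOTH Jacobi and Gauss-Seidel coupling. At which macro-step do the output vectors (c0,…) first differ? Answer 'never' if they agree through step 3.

first divergence at macro-step: never

[Jacobi] macro 1: S0 reads c1=4 → after 2×micro: -1; S1 reads c1=4 → after 3×micro: 1; S2 reads c1=4 → after 1×micro: 0 ⇒ (c0=-1, c1=1, c2=0)
[Jacobi] macro 2: S0 reads c1=1 → after 2×micro: -1; S1 reads c1=1 → after 3×micro: 1; S2 reads c1=1 → after 1×micro: 2 ⇒ (c0=-1, c1=1, c2=2)
[Jacobi] macro 3: S0 reads c1=1 → after 2×micro: -1; S1 reads c1=1 → after 3×micro: 1; S2 reads c1=1 → after 1×micro: 0 ⇒ (c0=-1, c1=1, c2=0)
[Gauss-Seidel] macro 1: S0 reads c1=4 → after 2×micro: -1; S1 reads c1=4 → after 3×micro: 1; S2 reads c1=1 → after 1×micro: 0 ⇒ (c0=-1, c1=1, c2=0)
[Gauss-Seidel] macro 2: S0 reads c1=1 → after 2×micro: -1; S1 reads c1=1 → after 3×micro: 1; S2 reads c1=1 → after 1×micro: 2 ⇒ (c0=-1, c1=1, c2=2)
[Gauss-Seidel] macro 3: S0 reads c1=1 → after 2×micro: -1; S1 reads c1=1 → after 3×micro: 1; S2 reads c1=1 → after 1×micro: 0 ⇒ (c0=-1, c1=1, c2=0)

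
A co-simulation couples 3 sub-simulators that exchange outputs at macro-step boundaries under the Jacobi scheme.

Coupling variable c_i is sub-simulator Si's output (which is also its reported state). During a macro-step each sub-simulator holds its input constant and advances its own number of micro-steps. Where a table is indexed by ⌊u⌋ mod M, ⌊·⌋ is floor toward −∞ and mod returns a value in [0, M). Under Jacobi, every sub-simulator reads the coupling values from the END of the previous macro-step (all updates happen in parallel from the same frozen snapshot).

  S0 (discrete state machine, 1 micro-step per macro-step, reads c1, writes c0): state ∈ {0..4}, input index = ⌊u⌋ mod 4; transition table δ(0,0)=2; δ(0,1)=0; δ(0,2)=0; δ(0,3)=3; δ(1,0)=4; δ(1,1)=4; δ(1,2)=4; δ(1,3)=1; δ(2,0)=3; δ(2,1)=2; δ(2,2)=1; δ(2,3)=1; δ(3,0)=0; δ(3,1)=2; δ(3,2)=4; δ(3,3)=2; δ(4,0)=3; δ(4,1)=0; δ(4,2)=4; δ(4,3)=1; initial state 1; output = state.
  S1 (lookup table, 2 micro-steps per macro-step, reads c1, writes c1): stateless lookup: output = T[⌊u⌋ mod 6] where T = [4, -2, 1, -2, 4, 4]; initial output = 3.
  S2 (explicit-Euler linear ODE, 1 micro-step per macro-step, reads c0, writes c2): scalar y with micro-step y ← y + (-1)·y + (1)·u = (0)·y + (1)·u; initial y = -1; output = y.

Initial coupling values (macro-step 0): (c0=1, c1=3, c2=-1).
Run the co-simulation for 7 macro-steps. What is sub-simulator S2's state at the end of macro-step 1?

S2 state at macro-step 1 = 1

macro 1: S0 reads c1=3 → after 1×micro: 1; S1 reads c1=3 → after 2×micro: -2; S2 reads c0=1 → after 1×micro: 1 ⇒ (c0=1, c1=-2, c2=1)
macro 2: S0 reads c1=-2 → after 1×micro: 4; S1 reads c1=-2 → after 2×micro: 4; S2 reads c0=1 → after 1×micro: 1 ⇒ (c0=4, c1=4, c2=1)
macro 3: S0 reads c1=4 → after 1×micro: 3; S1 reads c1=4 → after 2×micro: 4; S2 reads c0=4 → after 1×micro: 4 ⇒ (c0=3, c1=4, c2=4)
macro 4: S0 reads c1=4 → after 1×micro: 0; S1 reads c1=4 → after 2×micro: 4; S2 reads c0=3 → after 1×micro: 3 ⇒ (c0=0, c1=4, c2=3)
macro 5: S0 reads c1=4 → after 1×micro: 2; S1 reads c1=4 → after 2×micro: 4; S2 reads c0=0 → after 1×micro: 0 ⇒ (c0=2, c1=4, c2=0)
macro 6: S0 reads c1=4 → after 1×micro: 3; S1 reads c1=4 → after 2×micro: 4; S2 reads c0=2 → after 1×micro: 2 ⇒ (c0=3, c1=4, c2=2)
macro 7: S0 reads c1=4 → after 1×micro: 0; S1 reads c1=4 → after 2×micro: 4; S2 reads c0=3 → after 1×micro: 3 ⇒ (c0=0, c1=4, c2=3)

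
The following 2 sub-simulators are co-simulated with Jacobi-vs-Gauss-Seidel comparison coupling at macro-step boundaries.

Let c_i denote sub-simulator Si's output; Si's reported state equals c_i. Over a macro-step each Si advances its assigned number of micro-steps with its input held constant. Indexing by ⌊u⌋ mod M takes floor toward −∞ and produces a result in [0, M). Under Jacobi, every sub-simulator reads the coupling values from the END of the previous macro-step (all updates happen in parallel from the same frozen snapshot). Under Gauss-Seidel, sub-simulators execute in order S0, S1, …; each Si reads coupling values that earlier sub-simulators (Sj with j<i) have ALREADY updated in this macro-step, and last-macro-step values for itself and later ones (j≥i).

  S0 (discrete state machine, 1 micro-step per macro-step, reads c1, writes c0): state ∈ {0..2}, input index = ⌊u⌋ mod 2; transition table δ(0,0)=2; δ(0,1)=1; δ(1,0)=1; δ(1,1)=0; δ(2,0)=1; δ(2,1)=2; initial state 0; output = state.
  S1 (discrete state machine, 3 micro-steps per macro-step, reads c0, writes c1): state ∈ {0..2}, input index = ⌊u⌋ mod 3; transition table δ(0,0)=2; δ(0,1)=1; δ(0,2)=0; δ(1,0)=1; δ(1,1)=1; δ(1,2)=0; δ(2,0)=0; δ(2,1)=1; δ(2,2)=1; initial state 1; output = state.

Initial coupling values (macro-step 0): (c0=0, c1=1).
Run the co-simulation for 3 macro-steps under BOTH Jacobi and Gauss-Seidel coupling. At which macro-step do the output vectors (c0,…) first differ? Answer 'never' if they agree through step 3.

first divergence at macro-step: never

[Jacobi] macro 1: S0 reads c1=1 → after 1×micro: 1; S1 reads c0=0 → after 3×micro: 1 ⇒ (c0=1, c1=1)
[Jacobi] macro 2: S0 reads c1=1 → after 1×micro: 0; S1 reads c0=1 → after 3×micro: 1 ⇒ (c0=0, c1=1)
[Jacobi] macro 3: S0 reads c1=1 → after 1×micro: 1; S1 reads c0=0 → after 3×micro: 1 ⇒ (c0=1, c1=1)
[Gauss-Seidel] macro 1: S0 reads c1=1 → after 1×micro: 1; S1 reads c0=1 → after 3×micro: 1 ⇒ (c0=1, c1=1)
[Gauss-Seidel] macro 2: S0 reads c1=1 → after 1×micro: 0; S1 reads c0=0 → after 3×micro: 1 ⇒ (c0=0, c1=1)
[Gauss-Seidel] macro 3: S0 reads c1=1 → after 1×micro: 1; S1 reads c0=1 → after 3×micro: 1 ⇒ (c0=1, c1=1)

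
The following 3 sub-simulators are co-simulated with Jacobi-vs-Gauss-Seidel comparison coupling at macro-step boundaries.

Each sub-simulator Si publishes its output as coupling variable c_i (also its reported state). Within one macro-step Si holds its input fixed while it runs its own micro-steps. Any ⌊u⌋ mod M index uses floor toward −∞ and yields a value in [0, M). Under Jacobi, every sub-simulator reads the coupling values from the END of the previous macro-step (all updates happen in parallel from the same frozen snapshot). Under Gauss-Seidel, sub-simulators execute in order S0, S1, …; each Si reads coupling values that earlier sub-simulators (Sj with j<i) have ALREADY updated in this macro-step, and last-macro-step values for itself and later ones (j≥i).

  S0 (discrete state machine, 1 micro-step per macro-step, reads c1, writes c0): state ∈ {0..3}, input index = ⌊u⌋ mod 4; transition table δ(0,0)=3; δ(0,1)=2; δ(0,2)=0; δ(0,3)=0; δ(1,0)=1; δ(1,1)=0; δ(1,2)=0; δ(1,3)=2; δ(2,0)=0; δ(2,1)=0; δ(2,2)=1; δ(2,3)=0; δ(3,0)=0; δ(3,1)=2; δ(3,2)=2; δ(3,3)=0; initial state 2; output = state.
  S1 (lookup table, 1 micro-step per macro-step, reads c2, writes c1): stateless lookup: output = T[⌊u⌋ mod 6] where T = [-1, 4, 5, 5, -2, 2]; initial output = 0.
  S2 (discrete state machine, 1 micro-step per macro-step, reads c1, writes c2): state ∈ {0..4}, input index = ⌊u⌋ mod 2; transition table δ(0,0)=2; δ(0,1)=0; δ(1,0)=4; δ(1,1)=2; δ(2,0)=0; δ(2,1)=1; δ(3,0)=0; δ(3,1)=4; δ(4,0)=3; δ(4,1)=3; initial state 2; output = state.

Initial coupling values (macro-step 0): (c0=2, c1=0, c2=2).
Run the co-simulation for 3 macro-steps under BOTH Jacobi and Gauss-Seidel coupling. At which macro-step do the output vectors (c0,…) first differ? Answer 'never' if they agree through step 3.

[Jacobi] macro 1: S0 reads c1=0 → after 1×micro: 0; S1 reads c2=2 → after 1×micro: 5; S2 reads c1=0 → after 1×micro: 0 ⇒ (c0=0, c1=5, c2=0)
[Jacobi] macro 2: S0 reads c1=5 → after 1×micro: 2; S1 reads c2=0 → after 1×micro: -1; S2 reads c1=5 → after 1×micro: 0 ⇒ (c0=2, c1=-1, c2=0)
[Jacobi] macro 3: S0 reads c1=-1 → after 1×micro: 0; S1 reads c2=0 → after 1×micro: -1; S2 reads c1=-1 → after 1×micro: 0 ⇒ (c0=0, c1=-1, c2=0)
[Gauss-Seidel] macro 1: S0 reads c1=0 → after 1×micro: 0; S1 reads c2=2 → after 1×micro: 5; S2 reads c1=5 → after 1×micro: 1 ⇒ (c0=0, c1=5, c2=1)
[Gauss-Seidel] macro 2: S0 reads c1=5 → after 1×micro: 2; S1 reads c2=1 → after 1×micro: 4; S2 reads c1=4 → after 1×micro: 4 ⇒ (c0=2, c1=4, c2=4)
[Gauss-Seidel] macro 3: S0 reads c1=4 → after 1×micro: 0; S1 reads c2=4 → after 1×micro: -2; S2 reads c1=-2 → after 1×micro: 3 ⇒ (c0=0, c1=-2, c2=3)

first divergence at macro-step: 1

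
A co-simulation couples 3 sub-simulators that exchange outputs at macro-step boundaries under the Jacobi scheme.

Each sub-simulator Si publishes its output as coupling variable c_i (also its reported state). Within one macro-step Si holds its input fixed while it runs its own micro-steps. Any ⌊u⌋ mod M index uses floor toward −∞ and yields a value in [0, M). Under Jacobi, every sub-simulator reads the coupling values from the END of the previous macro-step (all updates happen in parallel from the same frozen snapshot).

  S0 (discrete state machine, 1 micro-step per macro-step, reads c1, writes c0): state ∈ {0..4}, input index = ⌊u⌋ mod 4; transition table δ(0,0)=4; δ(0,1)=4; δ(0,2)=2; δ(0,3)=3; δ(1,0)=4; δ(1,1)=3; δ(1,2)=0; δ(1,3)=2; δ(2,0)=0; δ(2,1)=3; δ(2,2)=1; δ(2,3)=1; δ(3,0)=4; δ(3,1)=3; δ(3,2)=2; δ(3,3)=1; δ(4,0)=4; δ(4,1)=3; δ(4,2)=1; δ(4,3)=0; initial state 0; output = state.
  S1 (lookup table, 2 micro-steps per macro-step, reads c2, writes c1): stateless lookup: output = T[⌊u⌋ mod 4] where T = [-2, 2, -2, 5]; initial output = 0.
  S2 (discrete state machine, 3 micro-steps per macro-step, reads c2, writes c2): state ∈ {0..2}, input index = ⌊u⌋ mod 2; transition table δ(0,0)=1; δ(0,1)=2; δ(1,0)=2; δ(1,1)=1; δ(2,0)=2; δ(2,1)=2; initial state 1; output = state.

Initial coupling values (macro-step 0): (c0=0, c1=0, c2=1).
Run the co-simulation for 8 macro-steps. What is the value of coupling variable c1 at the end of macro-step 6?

macro 1: S0 reads c1=0 → after 1×micro: 4; S1 reads c2=1 → after 2×micro: 2; S2 reads c2=1 → after 3×micro: 1 ⇒ (c0=4, c1=2, c2=1)
macro 2: S0 reads c1=2 → after 1×micro: 1; S1 reads c2=1 → after 2×micro: 2; S2 reads c2=1 → after 3×micro: 1 ⇒ (c0=1, c1=2, c2=1)
macro 3: S0 reads c1=2 → after 1×micro: 0; S1 reads c2=1 → after 2×micro: 2; S2 reads c2=1 → after 3×micro: 1 ⇒ (c0=0, c1=2, c2=1)
macro 4: S0 reads c1=2 → after 1×micro: 2; S1 reads c2=1 → after 2×micro: 2; S2 reads c2=1 → after 3×micro: 1 ⇒ (c0=2, c1=2, c2=1)
macro 5: S0 reads c1=2 → after 1×micro: 1; S1 reads c2=1 → after 2×micro: 2; S2 reads c2=1 → after 3×micro: 1 ⇒ (c0=1, c1=2, c2=1)
macro 6: S0 reads c1=2 → after 1×micro: 0; S1 reads c2=1 → after 2×micro: 2; S2 reads c2=1 → after 3×micro: 1 ⇒ (c0=0, c1=2, c2=1)
macro 7: S0 reads c1=2 → after 1×micro: 2; S1 reads c2=1 → after 2×micro: 2; S2 reads c2=1 → after 3×micro: 1 ⇒ (c0=2, c1=2, c2=1)
macro 8: S0 reads c1=2 → after 1×micro: 1; S1 reads c2=1 → after 2×micro: 2; S2 reads c2=1 → after 3×micro: 1 ⇒ (c0=1, c1=2, c2=1)

c1 at macro-step 6 = 2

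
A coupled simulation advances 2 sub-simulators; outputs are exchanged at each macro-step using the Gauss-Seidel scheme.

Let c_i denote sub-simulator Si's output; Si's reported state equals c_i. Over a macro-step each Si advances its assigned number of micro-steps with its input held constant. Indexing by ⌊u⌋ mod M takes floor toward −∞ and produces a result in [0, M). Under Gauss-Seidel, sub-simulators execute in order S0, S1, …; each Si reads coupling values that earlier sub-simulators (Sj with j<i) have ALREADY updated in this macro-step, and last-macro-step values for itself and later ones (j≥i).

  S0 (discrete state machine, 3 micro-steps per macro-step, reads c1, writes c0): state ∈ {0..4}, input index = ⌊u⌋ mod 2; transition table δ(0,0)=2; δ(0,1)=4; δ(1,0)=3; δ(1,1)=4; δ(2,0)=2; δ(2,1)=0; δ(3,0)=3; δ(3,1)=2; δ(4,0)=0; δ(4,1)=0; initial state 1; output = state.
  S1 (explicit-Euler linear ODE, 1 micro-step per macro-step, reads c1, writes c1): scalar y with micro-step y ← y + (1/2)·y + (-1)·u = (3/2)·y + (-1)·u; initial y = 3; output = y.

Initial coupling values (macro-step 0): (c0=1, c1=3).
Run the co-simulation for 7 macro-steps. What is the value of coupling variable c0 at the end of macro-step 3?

macro 1: S0 reads c1=3 → after 3×micro: 4; S1 reads c1=3 → after 1×micro: 3/2 ⇒ (c0=4, c1=3/2)
macro 2: S0 reads c1=3/2 → after 3×micro: 0; S1 reads c1=3/2 → after 1×micro: 3/4 ⇒ (c0=0, c1=3/4)
macro 3: S0 reads c1=3/4 → after 3×micro: 2; S1 reads c1=3/4 → after 1×micro: 3/8 ⇒ (c0=2, c1=3/8)
macro 4: S0 reads c1=3/8 → after 3×micro: 2; S1 reads c1=3/8 → after 1×micro: 3/16 ⇒ (c0=2, c1=3/16)
macro 5: S0 reads c1=3/16 → after 3×micro: 2; S1 reads c1=3/16 → after 1×micro: 3/32 ⇒ (c0=2, c1=3/32)
macro 6: S0 reads c1=3/32 → after 3×micro: 2; S1 reads c1=3/32 → after 1×micro: 3/64 ⇒ (c0=2, c1=3/64)
macro 7: S0 reads c1=3/64 → after 3×micro: 2; S1 reads c1=3/64 → after 1×micro: 3/128 ⇒ (c0=2, c1=3/128)

c0 at macro-step 3 = 2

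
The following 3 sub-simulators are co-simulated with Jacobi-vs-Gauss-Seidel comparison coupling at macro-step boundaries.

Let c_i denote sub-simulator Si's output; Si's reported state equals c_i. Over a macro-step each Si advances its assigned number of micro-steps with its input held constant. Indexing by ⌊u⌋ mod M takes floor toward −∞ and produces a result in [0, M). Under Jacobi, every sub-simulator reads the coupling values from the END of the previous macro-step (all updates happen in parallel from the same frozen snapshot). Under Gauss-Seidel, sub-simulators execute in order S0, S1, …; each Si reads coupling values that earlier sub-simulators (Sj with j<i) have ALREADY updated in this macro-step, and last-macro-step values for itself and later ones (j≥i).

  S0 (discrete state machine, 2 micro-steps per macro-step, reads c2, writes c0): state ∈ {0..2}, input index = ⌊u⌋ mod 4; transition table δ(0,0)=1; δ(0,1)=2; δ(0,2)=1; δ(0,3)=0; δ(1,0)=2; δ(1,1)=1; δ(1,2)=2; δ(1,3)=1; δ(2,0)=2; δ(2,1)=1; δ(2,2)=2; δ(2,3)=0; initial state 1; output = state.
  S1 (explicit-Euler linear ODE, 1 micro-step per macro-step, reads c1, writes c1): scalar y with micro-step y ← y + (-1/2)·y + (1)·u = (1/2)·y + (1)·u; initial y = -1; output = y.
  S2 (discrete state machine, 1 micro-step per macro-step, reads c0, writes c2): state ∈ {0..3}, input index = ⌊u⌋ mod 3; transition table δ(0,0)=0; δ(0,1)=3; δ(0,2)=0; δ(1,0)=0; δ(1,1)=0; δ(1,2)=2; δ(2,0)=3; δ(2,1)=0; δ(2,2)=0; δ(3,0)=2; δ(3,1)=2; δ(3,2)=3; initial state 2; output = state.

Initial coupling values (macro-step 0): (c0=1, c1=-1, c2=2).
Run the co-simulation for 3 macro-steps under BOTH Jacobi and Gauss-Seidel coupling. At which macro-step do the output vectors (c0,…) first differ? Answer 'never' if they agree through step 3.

[Jacobi] macro 1: S0 reads c2=2 → after 2×micro: 2; S1 reads c1=-1 → after 1×micro: -3/2; S2 reads c0=1 → after 1×micro: 0 ⇒ (c0=2, c1=-3/2, c2=0)
[Jacobi] macro 2: S0 reads c2=0 → after 2×micro: 2; S1 reads c1=-3/2 → after 1×micro: -9/4; S2 reads c0=2 → after 1×micro: 0 ⇒ (c0=2, c1=-9/4, c2=0)
[Jacobi] macro 3: S0 reads c2=0 → after 2×micro: 2; S1 reads c1=-9/4 → after 1×micro: -27/8; S2 reads c0=2 → after 1×micro: 0 ⇒ (c0=2, c1=-27/8, c2=0)
[Gauss-Seidel] macro 1: S0 reads c2=2 → after 2×micro: 2; S1 reads c1=-1 → after 1×micro: -3/2; S2 reads c0=2 → after 1×micro: 0 ⇒ (c0=2, c1=-3/2, c2=0)
[Gauss-Seidel] macro 2: S0 reads c2=0 → after 2×micro: 2; S1 reads c1=-3/2 → after 1×micro: -9/4; S2 reads c0=2 → after 1×micro: 0 ⇒ (c0=2, c1=-9/4, c2=0)
[Gauss-Seidel] macro 3: S0 reads c2=0 → after 2×micro: 2; S1 reads c1=-9/4 → after 1×micro: -27/8; S2 reads c0=2 → after 1×micro: 0 ⇒ (c0=2, c1=-27/8, c2=0)

first divergence at macro-step: never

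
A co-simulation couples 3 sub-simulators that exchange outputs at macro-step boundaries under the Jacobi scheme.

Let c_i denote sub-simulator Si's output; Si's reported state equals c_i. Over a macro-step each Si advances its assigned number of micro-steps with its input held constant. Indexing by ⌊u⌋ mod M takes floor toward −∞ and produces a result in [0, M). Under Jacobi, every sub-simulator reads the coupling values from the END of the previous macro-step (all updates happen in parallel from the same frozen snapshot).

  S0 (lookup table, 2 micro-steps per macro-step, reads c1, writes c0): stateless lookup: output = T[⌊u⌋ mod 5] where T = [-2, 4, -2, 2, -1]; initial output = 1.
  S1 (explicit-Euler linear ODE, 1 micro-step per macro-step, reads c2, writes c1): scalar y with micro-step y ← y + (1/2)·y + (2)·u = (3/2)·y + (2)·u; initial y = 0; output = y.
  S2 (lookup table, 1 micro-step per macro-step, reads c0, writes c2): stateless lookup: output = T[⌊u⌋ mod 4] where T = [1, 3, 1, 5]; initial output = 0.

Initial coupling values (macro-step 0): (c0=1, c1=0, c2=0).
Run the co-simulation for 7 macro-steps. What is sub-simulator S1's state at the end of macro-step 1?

S1 state at macro-step 1 = 0

macro 1: S0 reads c1=0 → after 2×micro: -2; S1 reads c2=0 → after 1×micro: 0; S2 reads c0=1 → after 1×micro: 3 ⇒ (c0=-2, c1=0, c2=3)
macro 2: S0 reads c1=0 → after 2×micro: -2; S1 reads c2=3 → after 1×micro: 6; S2 reads c0=-2 → after 1×micro: 1 ⇒ (c0=-2, c1=6, c2=1)
macro 3: S0 reads c1=6 → after 2×micro: 4; S1 reads c2=1 → after 1×micro: 11; S2 reads c0=-2 → after 1×micro: 1 ⇒ (c0=4, c1=11, c2=1)
macro 4: S0 reads c1=11 → after 2×micro: 4; S1 reads c2=1 → after 1×micro: 37/2; S2 reads c0=4 → after 1×micro: 1 ⇒ (c0=4, c1=37/2, c2=1)
macro 5: S0 reads c1=37/2 → after 2×micro: 2; S1 reads c2=1 → after 1×micro: 119/4; S2 reads c0=4 → after 1×micro: 1 ⇒ (c0=2, c1=119/4, c2=1)
macro 6: S0 reads c1=119/4 → after 2×micro: -1; S1 reads c2=1 → after 1×micro: 373/8; S2 reads c0=2 → after 1×micro: 1 ⇒ (c0=-1, c1=373/8, c2=1)
macro 7: S0 reads c1=373/8 → after 2×micro: 4; S1 reads c2=1 → after 1×micro: 1151/16; S2 reads c0=-1 → after 1×micro: 5 ⇒ (c0=4, c1=1151/16, c2=5)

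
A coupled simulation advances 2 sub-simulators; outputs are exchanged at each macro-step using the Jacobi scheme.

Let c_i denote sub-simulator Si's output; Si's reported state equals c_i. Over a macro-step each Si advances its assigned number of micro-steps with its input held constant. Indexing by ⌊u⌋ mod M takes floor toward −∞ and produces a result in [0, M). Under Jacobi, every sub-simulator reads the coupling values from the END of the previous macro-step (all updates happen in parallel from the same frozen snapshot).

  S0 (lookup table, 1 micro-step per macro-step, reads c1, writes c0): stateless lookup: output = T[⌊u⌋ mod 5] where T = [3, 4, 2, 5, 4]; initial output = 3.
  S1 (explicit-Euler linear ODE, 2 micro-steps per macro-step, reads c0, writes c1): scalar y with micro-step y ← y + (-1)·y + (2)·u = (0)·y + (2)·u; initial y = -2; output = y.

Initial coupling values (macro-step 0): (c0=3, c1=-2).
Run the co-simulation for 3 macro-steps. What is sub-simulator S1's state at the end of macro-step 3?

S1 state at macro-step 3 = 8

macro 1: S0 reads c1=-2 → after 1×micro: 5; S1 reads c0=3 → after 2×micro: 6 ⇒ (c0=5, c1=6)
macro 2: S0 reads c1=6 → after 1×micro: 4; S1 reads c0=5 → after 2×micro: 10 ⇒ (c0=4, c1=10)
macro 3: S0 reads c1=10 → after 1×micro: 3; S1 reads c0=4 → after 2×micro: 8 ⇒ (c0=3, c1=8)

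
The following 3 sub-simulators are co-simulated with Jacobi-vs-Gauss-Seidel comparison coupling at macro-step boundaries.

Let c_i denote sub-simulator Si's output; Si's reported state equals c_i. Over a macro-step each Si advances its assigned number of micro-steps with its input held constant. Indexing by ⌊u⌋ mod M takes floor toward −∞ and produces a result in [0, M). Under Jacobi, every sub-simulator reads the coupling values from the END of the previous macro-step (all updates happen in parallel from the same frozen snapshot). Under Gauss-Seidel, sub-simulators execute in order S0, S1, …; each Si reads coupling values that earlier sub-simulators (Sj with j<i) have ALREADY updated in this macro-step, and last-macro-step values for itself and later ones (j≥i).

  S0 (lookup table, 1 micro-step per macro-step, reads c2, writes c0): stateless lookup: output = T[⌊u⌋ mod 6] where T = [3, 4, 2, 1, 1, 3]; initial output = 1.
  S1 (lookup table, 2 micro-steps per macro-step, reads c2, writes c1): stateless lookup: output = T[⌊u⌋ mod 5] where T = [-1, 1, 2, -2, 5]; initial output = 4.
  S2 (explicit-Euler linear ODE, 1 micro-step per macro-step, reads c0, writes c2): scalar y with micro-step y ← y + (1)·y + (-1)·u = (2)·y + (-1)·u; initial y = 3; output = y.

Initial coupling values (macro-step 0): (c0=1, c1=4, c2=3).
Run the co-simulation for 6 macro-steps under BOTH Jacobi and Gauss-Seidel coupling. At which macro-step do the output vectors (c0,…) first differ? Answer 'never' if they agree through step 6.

[Jacobi] macro 1: S0 reads c2=3 → after 1×micro: 1; S1 reads c2=3 → after 2×micro: -2; S2 reads c0=1 → after 1×micro: 5 ⇒ (c0=1, c1=-2, c2=5)
[Jacobi] macro 2: S0 reads c2=5 → after 1×micro: 3; S1 reads c2=5 → after 2×micro: -1; S2 reads c0=1 → after 1×micro: 9 ⇒ (c0=3, c1=-1, c2=9)
[Jacobi] macro 3: S0 reads c2=9 → after 1×micro: 1; S1 reads c2=9 → after 2×micro: 5; S2 reads c0=3 → after 1×micro: 15 ⇒ (c0=1, c1=5, c2=15)
[Jacobi] macro 4: S0 reads c2=15 → after 1×micro: 1; S1 reads c2=15 → after 2×micro: -1; S2 reads c0=1 → after 1×micro: 29 ⇒ (c0=1, c1=-1, c2=29)
[Jacobi] macro 5: S0 reads c2=29 → after 1×micro: 3; S1 reads c2=29 → after 2×micro: 5; S2 reads c0=1 → after 1×micro: 57 ⇒ (c0=3, c1=5, c2=57)
[Jacobi] macro 6: S0 reads c2=57 → after 1×micro: 1; S1 reads c2=57 → after 2×micro: 2; S2 reads c0=3 → after 1×micro: 111 ⇒ (c0=1, c1=2, c2=111)
[Gauss-Seidel] macro 1: S0 reads c2=3 → after 1×micro: 1; S1 reads c2=3 → after 2×micro: -2; S2 reads c0=1 → after 1×micro: 5 ⇒ (c0=1, c1=-2, c2=5)
[Gauss-Seidel] macro 2: S0 reads c2=5 → after 1×micro: 3; S1 reads c2=5 → after 2×micro: -1; S2 reads c0=3 → after 1×micro: 7 ⇒ (c0=3, c1=-1, c2=7)
[Gauss-Seidel] macro 3: S0 reads c2=7 → after 1×micro: 4; S1 reads c2=7 → after 2×micro: 2; S2 reads c0=4 → after 1×micro: 10 ⇒ (c0=4, c1=2, c2=10)
[Gauss-Seidel] macro 4: S0 reads c2=10 → after 1×micro: 1; S1 reads c2=10 → after 2×micro: -1; S2 reads c0=1 → after 1×micro: 19 ⇒ (c0=1, c1=-1, c2=19)
[Gauss-Seidel] macro 5: S0 reads c2=19 → after 1×micro: 4; S1 reads c2=19 → after 2×micro: 5; S2 reads c0=4 → after 1×micro: 34 ⇒ (c0=4, c1=5, c2=34)
[Gauss-Seidel] macro 6: S0 reads c2=34 → after 1×micro: 1; S1 reads c2=34 → after 2×micro: 5; S2 reads c0=1 → after 1×micro: 67 ⇒ (c0=1, c1=5, c2=67)

first divergence at macro-step: 2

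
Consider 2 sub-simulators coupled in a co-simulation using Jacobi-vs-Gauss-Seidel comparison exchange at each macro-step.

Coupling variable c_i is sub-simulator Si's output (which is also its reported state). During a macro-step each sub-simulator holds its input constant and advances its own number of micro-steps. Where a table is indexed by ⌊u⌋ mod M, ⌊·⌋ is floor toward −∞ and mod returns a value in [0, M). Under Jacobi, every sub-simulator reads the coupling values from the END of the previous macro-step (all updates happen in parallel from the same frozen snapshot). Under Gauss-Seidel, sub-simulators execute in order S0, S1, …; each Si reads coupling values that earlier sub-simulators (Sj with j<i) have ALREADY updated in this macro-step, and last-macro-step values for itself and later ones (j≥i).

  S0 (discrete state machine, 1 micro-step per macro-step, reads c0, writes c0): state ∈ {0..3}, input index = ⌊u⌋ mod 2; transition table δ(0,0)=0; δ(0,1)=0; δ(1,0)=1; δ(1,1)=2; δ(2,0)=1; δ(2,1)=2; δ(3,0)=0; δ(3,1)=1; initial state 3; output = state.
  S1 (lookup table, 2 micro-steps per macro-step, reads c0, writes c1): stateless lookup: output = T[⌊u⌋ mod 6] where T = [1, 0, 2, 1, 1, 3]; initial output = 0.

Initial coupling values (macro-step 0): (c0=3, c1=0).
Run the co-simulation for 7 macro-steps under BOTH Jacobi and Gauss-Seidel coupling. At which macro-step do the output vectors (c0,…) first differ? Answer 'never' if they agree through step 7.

first divergence at macro-step: 1

[Jacobi] macro 1: S0 reads c0=3 → after 1×micro: 1; S1 reads c0=3 → after 2×micro: 1 ⇒ (c0=1, c1=1)
[Jacobi] macro 2: S0 reads c0=1 → after 1×micro: 2; S1 reads c0=1 → after 2×micro: 0 ⇒ (c0=2, c1=0)
[Jacobi] macro 3: S0 reads c0=2 → after 1×micro: 1; S1 reads c0=2 → after 2×micro: 2 ⇒ (c0=1, c1=2)
[Jacobi] macro 4: S0 reads c0=1 → after 1×micro: 2; S1 reads c0=1 → after 2×micro: 0 ⇒ (c0=2, c1=0)
[Jacobi] macro 5: S0 reads c0=2 → after 1×micro: 1; S1 reads c0=2 → after 2×micro: 2 ⇒ (c0=1, c1=2)
[Jacobi] macro 6: S0 reads c0=1 → after 1×micro: 2; S1 reads c0=1 → after 2×micro: 0 ⇒ (c0=2, c1=0)
[Jacobi] macro 7: S0 reads c0=2 → after 1×micro: 1; S1 reads c0=2 → after 2×micro: 2 ⇒ (c0=1, c1=2)
[Gauss-Seidel] macro 1: S0 reads c0=3 → after 1×micro: 1; S1 reads c0=1 → after 2×micro: 0 ⇒ (c0=1, c1=0)
[Gauss-Seidel] macro 2: S0 reads c0=1 → after 1×micro: 2; S1 reads c0=2 → after 2×micro: 2 ⇒ (c0=2, c1=2)
[Gauss-Seidel] macro 3: S0 reads c0=2 → after 1×micro: 1; S1 reads c0=1 → after 2×micro: 0 ⇒ (c0=1, c1=0)
[Gauss-Seidel] macro 4: S0 reads c0=1 → after 1×micro: 2; S1 reads c0=2 → after 2×micro: 2 ⇒ (c0=2, c1=2)
[Gauss-Seidel] macro 5: S0 reads c0=2 → after 1×micro: 1; S1 reads c0=1 → after 2×micro: 0 ⇒ (c0=1, c1=0)
[Gauss-Seidel] macro 6: S0 reads c0=1 → after 1×micro: 2; S1 reads c0=2 → after 2×micro: 2 ⇒ (c0=2, c1=2)
[Gauss-Seidel] macro 7: S0 reads c0=2 → after 1×micro: 1; S1 reads c0=1 → after 2×micro: 0 ⇒ (c0=1, c1=0)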